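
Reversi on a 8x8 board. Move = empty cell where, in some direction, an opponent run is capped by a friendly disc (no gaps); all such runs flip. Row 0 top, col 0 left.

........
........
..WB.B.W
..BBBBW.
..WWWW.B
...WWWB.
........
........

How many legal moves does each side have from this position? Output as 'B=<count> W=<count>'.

-- B to move --
(1,1): flips 1 -> legal
(1,2): flips 1 -> legal
(1,3): no bracket -> illegal
(1,6): no bracket -> illegal
(1,7): no bracket -> illegal
(2,1): flips 1 -> legal
(2,6): no bracket -> illegal
(3,1): no bracket -> illegal
(3,7): flips 1 -> legal
(4,1): no bracket -> illegal
(4,6): no bracket -> illegal
(5,1): flips 1 -> legal
(5,2): flips 5 -> legal
(6,2): flips 2 -> legal
(6,3): flips 2 -> legal
(6,4): flips 2 -> legal
(6,5): flips 4 -> legal
(6,6): flips 2 -> legal
B mobility = 11
-- W to move --
(1,2): flips 2 -> legal
(1,3): flips 2 -> legal
(1,4): flips 1 -> legal
(1,5): flips 2 -> legal
(1,6): flips 2 -> legal
(2,1): flips 1 -> legal
(2,4): flips 3 -> legal
(2,6): flips 1 -> legal
(3,1): flips 4 -> legal
(3,7): no bracket -> illegal
(4,1): no bracket -> illegal
(4,6): no bracket -> illegal
(5,7): flips 1 -> legal
(6,5): no bracket -> illegal
(6,6): no bracket -> illegal
(6,7): flips 1 -> legal
W mobility = 11

Answer: B=11 W=11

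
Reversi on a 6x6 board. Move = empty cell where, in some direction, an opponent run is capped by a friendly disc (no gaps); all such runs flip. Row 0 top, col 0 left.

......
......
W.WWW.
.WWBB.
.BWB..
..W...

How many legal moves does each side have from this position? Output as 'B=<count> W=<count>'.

-- B to move --
(1,0): no bracket -> illegal
(1,1): flips 1 -> legal
(1,2): flips 1 -> legal
(1,3): flips 1 -> legal
(1,4): flips 3 -> legal
(1,5): flips 1 -> legal
(2,1): flips 2 -> legal
(2,5): no bracket -> illegal
(3,0): flips 2 -> legal
(3,5): no bracket -> illegal
(4,0): no bracket -> illegal
(5,1): flips 1 -> legal
(5,3): no bracket -> illegal
B mobility = 8
-- W to move --
(2,5): flips 2 -> legal
(3,0): flips 1 -> legal
(3,5): flips 2 -> legal
(4,0): flips 1 -> legal
(4,4): flips 3 -> legal
(4,5): flips 1 -> legal
(5,0): flips 1 -> legal
(5,1): flips 1 -> legal
(5,3): flips 2 -> legal
(5,4): flips 1 -> legal
W mobility = 10

Answer: B=8 W=10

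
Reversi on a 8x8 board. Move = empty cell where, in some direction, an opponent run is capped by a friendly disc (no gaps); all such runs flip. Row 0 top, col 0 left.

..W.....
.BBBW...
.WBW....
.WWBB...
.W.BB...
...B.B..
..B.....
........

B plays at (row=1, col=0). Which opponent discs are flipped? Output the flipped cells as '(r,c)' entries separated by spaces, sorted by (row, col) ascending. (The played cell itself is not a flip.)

Dir NW: edge -> no flip
Dir N: first cell '.' (not opp) -> no flip
Dir NE: first cell '.' (not opp) -> no flip
Dir W: edge -> no flip
Dir E: first cell 'B' (not opp) -> no flip
Dir SW: edge -> no flip
Dir S: first cell '.' (not opp) -> no flip
Dir SE: opp run (2,1) (3,2) capped by B -> flip

Answer: (2,1) (3,2)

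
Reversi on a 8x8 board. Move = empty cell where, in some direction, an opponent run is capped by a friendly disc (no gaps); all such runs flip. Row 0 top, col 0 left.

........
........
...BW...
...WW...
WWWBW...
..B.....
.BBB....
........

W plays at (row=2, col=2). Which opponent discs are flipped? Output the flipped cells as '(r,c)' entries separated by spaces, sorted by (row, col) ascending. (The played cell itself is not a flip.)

Answer: (2,3)

Derivation:
Dir NW: first cell '.' (not opp) -> no flip
Dir N: first cell '.' (not opp) -> no flip
Dir NE: first cell '.' (not opp) -> no flip
Dir W: first cell '.' (not opp) -> no flip
Dir E: opp run (2,3) capped by W -> flip
Dir SW: first cell '.' (not opp) -> no flip
Dir S: first cell '.' (not opp) -> no flip
Dir SE: first cell 'W' (not opp) -> no flip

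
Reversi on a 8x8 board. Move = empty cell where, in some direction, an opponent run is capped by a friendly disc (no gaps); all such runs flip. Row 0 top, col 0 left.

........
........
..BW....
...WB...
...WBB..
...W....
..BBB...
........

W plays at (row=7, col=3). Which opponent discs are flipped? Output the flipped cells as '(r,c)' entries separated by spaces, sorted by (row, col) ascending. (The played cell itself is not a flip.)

Dir NW: opp run (6,2), next='.' -> no flip
Dir N: opp run (6,3) capped by W -> flip
Dir NE: opp run (6,4), next='.' -> no flip
Dir W: first cell '.' (not opp) -> no flip
Dir E: first cell '.' (not opp) -> no flip
Dir SW: edge -> no flip
Dir S: edge -> no flip
Dir SE: edge -> no flip

Answer: (6,3)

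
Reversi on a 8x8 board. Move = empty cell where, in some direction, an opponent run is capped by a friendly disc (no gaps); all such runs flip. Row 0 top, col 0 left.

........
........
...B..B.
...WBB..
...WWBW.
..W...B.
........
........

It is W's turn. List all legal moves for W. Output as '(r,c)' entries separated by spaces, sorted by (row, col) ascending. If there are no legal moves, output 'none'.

(1,2): no bracket -> illegal
(1,3): flips 1 -> legal
(1,4): no bracket -> illegal
(1,5): no bracket -> illegal
(1,6): no bracket -> illegal
(1,7): flips 2 -> legal
(2,2): no bracket -> illegal
(2,4): flips 2 -> legal
(2,5): flips 1 -> legal
(2,7): no bracket -> illegal
(3,2): no bracket -> illegal
(3,6): flips 2 -> legal
(3,7): no bracket -> illegal
(4,7): no bracket -> illegal
(5,4): no bracket -> illegal
(5,5): no bracket -> illegal
(5,7): no bracket -> illegal
(6,5): no bracket -> illegal
(6,6): flips 1 -> legal
(6,7): no bracket -> illegal

Answer: (1,3) (1,7) (2,4) (2,5) (3,6) (6,6)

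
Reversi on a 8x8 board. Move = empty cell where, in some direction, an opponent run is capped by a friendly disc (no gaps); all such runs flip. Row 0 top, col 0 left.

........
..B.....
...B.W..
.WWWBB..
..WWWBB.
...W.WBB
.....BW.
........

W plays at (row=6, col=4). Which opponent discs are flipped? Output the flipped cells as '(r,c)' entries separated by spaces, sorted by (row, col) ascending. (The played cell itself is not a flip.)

Dir NW: first cell 'W' (not opp) -> no flip
Dir N: first cell '.' (not opp) -> no flip
Dir NE: first cell 'W' (not opp) -> no flip
Dir W: first cell '.' (not opp) -> no flip
Dir E: opp run (6,5) capped by W -> flip
Dir SW: first cell '.' (not opp) -> no flip
Dir S: first cell '.' (not opp) -> no flip
Dir SE: first cell '.' (not opp) -> no flip

Answer: (6,5)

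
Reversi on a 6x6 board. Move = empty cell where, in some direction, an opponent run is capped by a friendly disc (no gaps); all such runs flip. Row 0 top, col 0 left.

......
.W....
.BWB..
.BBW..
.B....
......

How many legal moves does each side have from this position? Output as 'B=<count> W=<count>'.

Answer: B=5 W=7

Derivation:
-- B to move --
(0,0): no bracket -> illegal
(0,1): flips 1 -> legal
(0,2): no bracket -> illegal
(1,0): no bracket -> illegal
(1,2): flips 1 -> legal
(1,3): flips 1 -> legal
(2,0): no bracket -> illegal
(2,4): no bracket -> illegal
(3,4): flips 1 -> legal
(4,2): no bracket -> illegal
(4,3): flips 1 -> legal
(4,4): no bracket -> illegal
B mobility = 5
-- W to move --
(1,0): no bracket -> illegal
(1,2): no bracket -> illegal
(1,3): flips 1 -> legal
(1,4): no bracket -> illegal
(2,0): flips 1 -> legal
(2,4): flips 1 -> legal
(3,0): flips 2 -> legal
(3,4): no bracket -> illegal
(4,0): flips 1 -> legal
(4,2): flips 1 -> legal
(4,3): no bracket -> illegal
(5,0): no bracket -> illegal
(5,1): flips 3 -> legal
(5,2): no bracket -> illegal
W mobility = 7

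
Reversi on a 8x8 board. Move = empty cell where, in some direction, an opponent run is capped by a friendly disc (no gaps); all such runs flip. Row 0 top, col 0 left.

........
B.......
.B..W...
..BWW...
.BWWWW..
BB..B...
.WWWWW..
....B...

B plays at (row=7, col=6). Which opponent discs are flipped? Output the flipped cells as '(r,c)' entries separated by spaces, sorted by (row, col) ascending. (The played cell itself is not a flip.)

Dir NW: opp run (6,5) capped by B -> flip
Dir N: first cell '.' (not opp) -> no flip
Dir NE: first cell '.' (not opp) -> no flip
Dir W: first cell '.' (not opp) -> no flip
Dir E: first cell '.' (not opp) -> no flip
Dir SW: edge -> no flip
Dir S: edge -> no flip
Dir SE: edge -> no flip

Answer: (6,5)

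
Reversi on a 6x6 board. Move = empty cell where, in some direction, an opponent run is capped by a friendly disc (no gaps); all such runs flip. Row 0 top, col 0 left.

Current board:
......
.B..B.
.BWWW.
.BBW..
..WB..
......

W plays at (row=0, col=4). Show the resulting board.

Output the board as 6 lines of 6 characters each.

Answer: ....W.
.B..W.
.BWWW.
.BBW..
..WB..
......

Derivation:
Place W at (0,4); scan 8 dirs for brackets.
Dir NW: edge -> no flip
Dir N: edge -> no flip
Dir NE: edge -> no flip
Dir W: first cell '.' (not opp) -> no flip
Dir E: first cell '.' (not opp) -> no flip
Dir SW: first cell '.' (not opp) -> no flip
Dir S: opp run (1,4) capped by W -> flip
Dir SE: first cell '.' (not opp) -> no flip
All flips: (1,4)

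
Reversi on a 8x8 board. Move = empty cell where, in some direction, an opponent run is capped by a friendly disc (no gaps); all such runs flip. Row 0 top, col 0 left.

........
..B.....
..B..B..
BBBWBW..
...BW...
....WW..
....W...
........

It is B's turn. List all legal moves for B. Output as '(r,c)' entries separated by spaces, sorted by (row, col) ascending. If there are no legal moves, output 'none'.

(2,3): flips 1 -> legal
(2,4): no bracket -> illegal
(2,6): no bracket -> illegal
(3,6): flips 1 -> legal
(4,2): no bracket -> illegal
(4,5): flips 2 -> legal
(4,6): no bracket -> illegal
(5,3): no bracket -> illegal
(5,6): no bracket -> illegal
(6,3): no bracket -> illegal
(6,5): flips 1 -> legal
(6,6): flips 3 -> legal
(7,3): no bracket -> illegal
(7,4): flips 3 -> legal
(7,5): no bracket -> illegal

Answer: (2,3) (3,6) (4,5) (6,5) (6,6) (7,4)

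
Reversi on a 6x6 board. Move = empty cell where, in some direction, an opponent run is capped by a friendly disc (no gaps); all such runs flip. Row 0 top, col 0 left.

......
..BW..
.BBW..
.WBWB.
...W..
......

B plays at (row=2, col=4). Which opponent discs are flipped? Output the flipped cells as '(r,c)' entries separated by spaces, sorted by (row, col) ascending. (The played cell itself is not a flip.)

Dir NW: opp run (1,3), next='.' -> no flip
Dir N: first cell '.' (not opp) -> no flip
Dir NE: first cell '.' (not opp) -> no flip
Dir W: opp run (2,3) capped by B -> flip
Dir E: first cell '.' (not opp) -> no flip
Dir SW: opp run (3,3), next='.' -> no flip
Dir S: first cell 'B' (not opp) -> no flip
Dir SE: first cell '.' (not opp) -> no flip

Answer: (2,3)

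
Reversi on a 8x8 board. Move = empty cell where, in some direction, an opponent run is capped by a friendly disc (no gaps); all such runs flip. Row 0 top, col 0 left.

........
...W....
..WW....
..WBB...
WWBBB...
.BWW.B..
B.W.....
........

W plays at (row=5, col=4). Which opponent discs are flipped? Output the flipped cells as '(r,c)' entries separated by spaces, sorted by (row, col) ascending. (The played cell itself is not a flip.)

Answer: (4,3)

Derivation:
Dir NW: opp run (4,3) capped by W -> flip
Dir N: opp run (4,4) (3,4), next='.' -> no flip
Dir NE: first cell '.' (not opp) -> no flip
Dir W: first cell 'W' (not opp) -> no flip
Dir E: opp run (5,5), next='.' -> no flip
Dir SW: first cell '.' (not opp) -> no flip
Dir S: first cell '.' (not opp) -> no flip
Dir SE: first cell '.' (not opp) -> no flip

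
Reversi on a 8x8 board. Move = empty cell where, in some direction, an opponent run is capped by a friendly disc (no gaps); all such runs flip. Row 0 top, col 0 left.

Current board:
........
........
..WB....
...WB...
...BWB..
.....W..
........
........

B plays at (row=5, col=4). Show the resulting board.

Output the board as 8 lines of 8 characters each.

Place B at (5,4); scan 8 dirs for brackets.
Dir NW: first cell 'B' (not opp) -> no flip
Dir N: opp run (4,4) capped by B -> flip
Dir NE: first cell 'B' (not opp) -> no flip
Dir W: first cell '.' (not opp) -> no flip
Dir E: opp run (5,5), next='.' -> no flip
Dir SW: first cell '.' (not opp) -> no flip
Dir S: first cell '.' (not opp) -> no flip
Dir SE: first cell '.' (not opp) -> no flip
All flips: (4,4)

Answer: ........
........
..WB....
...WB...
...BBB..
....BW..
........
........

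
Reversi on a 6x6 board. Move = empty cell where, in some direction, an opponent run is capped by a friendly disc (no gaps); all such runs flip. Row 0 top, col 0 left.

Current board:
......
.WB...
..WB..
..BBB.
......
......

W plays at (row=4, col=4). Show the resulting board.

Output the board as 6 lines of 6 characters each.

Place W at (4,4); scan 8 dirs for brackets.
Dir NW: opp run (3,3) capped by W -> flip
Dir N: opp run (3,4), next='.' -> no flip
Dir NE: first cell '.' (not opp) -> no flip
Dir W: first cell '.' (not opp) -> no flip
Dir E: first cell '.' (not opp) -> no flip
Dir SW: first cell '.' (not opp) -> no flip
Dir S: first cell '.' (not opp) -> no flip
Dir SE: first cell '.' (not opp) -> no flip
All flips: (3,3)

Answer: ......
.WB...
..WB..
..BWB.
....W.
......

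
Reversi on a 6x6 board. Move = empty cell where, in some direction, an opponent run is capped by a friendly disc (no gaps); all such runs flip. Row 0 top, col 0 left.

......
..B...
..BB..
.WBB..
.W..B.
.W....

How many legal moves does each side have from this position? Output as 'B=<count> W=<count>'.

-- B to move --
(2,0): no bracket -> illegal
(2,1): no bracket -> illegal
(3,0): flips 1 -> legal
(4,0): flips 1 -> legal
(4,2): no bracket -> illegal
(5,0): flips 1 -> legal
(5,2): no bracket -> illegal
B mobility = 3
-- W to move --
(0,1): no bracket -> illegal
(0,2): no bracket -> illegal
(0,3): no bracket -> illegal
(1,1): no bracket -> illegal
(1,3): flips 1 -> legal
(1,4): flips 2 -> legal
(2,1): no bracket -> illegal
(2,4): no bracket -> illegal
(3,4): flips 2 -> legal
(3,5): no bracket -> illegal
(4,2): no bracket -> illegal
(4,3): no bracket -> illegal
(4,5): no bracket -> illegal
(5,3): no bracket -> illegal
(5,4): no bracket -> illegal
(5,5): no bracket -> illegal
W mobility = 3

Answer: B=3 W=3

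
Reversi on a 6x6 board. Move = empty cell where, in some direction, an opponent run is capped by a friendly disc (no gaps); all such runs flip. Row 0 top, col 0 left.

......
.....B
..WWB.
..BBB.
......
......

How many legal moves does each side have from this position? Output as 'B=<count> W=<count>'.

-- B to move --
(1,1): flips 1 -> legal
(1,2): flips 2 -> legal
(1,3): flips 1 -> legal
(1,4): flips 1 -> legal
(2,1): flips 2 -> legal
(3,1): no bracket -> illegal
B mobility = 5
-- W to move --
(0,4): no bracket -> illegal
(0,5): no bracket -> illegal
(1,3): no bracket -> illegal
(1,4): no bracket -> illegal
(2,1): no bracket -> illegal
(2,5): flips 1 -> legal
(3,1): no bracket -> illegal
(3,5): no bracket -> illegal
(4,1): flips 1 -> legal
(4,2): flips 1 -> legal
(4,3): flips 1 -> legal
(4,4): flips 1 -> legal
(4,5): flips 1 -> legal
W mobility = 6

Answer: B=5 W=6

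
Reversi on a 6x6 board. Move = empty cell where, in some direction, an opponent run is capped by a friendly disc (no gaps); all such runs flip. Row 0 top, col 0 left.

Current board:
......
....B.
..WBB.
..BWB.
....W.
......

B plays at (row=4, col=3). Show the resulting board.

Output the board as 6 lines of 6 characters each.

Answer: ......
....B.
..WBB.
..BBB.
...BW.
......

Derivation:
Place B at (4,3); scan 8 dirs for brackets.
Dir NW: first cell 'B' (not opp) -> no flip
Dir N: opp run (3,3) capped by B -> flip
Dir NE: first cell 'B' (not opp) -> no flip
Dir W: first cell '.' (not opp) -> no flip
Dir E: opp run (4,4), next='.' -> no flip
Dir SW: first cell '.' (not opp) -> no flip
Dir S: first cell '.' (not opp) -> no flip
Dir SE: first cell '.' (not opp) -> no flip
All flips: (3,3)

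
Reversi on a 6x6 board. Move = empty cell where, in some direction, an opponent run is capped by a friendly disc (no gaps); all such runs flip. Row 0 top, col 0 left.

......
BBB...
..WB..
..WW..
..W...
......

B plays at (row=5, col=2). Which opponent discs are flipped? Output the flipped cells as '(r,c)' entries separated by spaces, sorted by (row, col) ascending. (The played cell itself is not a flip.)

Dir NW: first cell '.' (not opp) -> no flip
Dir N: opp run (4,2) (3,2) (2,2) capped by B -> flip
Dir NE: first cell '.' (not opp) -> no flip
Dir W: first cell '.' (not opp) -> no flip
Dir E: first cell '.' (not opp) -> no flip
Dir SW: edge -> no flip
Dir S: edge -> no flip
Dir SE: edge -> no flip

Answer: (2,2) (3,2) (4,2)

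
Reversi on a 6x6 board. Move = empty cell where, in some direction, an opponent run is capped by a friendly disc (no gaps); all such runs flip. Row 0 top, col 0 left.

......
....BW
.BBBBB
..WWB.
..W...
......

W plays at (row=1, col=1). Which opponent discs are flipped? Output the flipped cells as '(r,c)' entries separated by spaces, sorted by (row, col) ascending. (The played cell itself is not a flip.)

Dir NW: first cell '.' (not opp) -> no flip
Dir N: first cell '.' (not opp) -> no flip
Dir NE: first cell '.' (not opp) -> no flip
Dir W: first cell '.' (not opp) -> no flip
Dir E: first cell '.' (not opp) -> no flip
Dir SW: first cell '.' (not opp) -> no flip
Dir S: opp run (2,1), next='.' -> no flip
Dir SE: opp run (2,2) capped by W -> flip

Answer: (2,2)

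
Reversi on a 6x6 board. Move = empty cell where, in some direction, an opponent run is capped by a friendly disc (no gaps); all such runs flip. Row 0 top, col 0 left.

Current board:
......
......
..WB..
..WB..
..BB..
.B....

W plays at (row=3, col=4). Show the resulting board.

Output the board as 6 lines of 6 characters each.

Place W at (3,4); scan 8 dirs for brackets.
Dir NW: opp run (2,3), next='.' -> no flip
Dir N: first cell '.' (not opp) -> no flip
Dir NE: first cell '.' (not opp) -> no flip
Dir W: opp run (3,3) capped by W -> flip
Dir E: first cell '.' (not opp) -> no flip
Dir SW: opp run (4,3), next='.' -> no flip
Dir S: first cell '.' (not opp) -> no flip
Dir SE: first cell '.' (not opp) -> no flip
All flips: (3,3)

Answer: ......
......
..WB..
..WWW.
..BB..
.B....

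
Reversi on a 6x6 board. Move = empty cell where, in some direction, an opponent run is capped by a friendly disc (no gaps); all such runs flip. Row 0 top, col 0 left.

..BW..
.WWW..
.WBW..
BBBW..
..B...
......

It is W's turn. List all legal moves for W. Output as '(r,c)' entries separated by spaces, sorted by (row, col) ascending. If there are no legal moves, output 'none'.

Answer: (0,1) (4,0) (4,1) (4,3) (5,1) (5,2)

Derivation:
(0,1): flips 1 -> legal
(2,0): no bracket -> illegal
(4,0): flips 2 -> legal
(4,1): flips 2 -> legal
(4,3): flips 1 -> legal
(5,1): flips 1 -> legal
(5,2): flips 3 -> legal
(5,3): no bracket -> illegal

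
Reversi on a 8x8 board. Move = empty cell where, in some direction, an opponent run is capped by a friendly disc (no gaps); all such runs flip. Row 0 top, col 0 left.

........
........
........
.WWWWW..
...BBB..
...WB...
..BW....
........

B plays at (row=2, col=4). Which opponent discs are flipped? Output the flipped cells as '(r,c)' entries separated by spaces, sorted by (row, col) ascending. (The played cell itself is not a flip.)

Answer: (3,4)

Derivation:
Dir NW: first cell '.' (not opp) -> no flip
Dir N: first cell '.' (not opp) -> no flip
Dir NE: first cell '.' (not opp) -> no flip
Dir W: first cell '.' (not opp) -> no flip
Dir E: first cell '.' (not opp) -> no flip
Dir SW: opp run (3,3), next='.' -> no flip
Dir S: opp run (3,4) capped by B -> flip
Dir SE: opp run (3,5), next='.' -> no flip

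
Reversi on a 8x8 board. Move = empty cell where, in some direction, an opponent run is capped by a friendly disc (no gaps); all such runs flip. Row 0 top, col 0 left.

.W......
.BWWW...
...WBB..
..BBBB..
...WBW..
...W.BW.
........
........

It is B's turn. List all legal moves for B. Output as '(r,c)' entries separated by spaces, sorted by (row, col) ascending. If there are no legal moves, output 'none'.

Answer: (0,2) (0,3) (0,4) (0,5) (1,5) (2,2) (4,2) (4,6) (5,2) (5,4) (5,7) (6,2) (6,3) (6,7)

Derivation:
(0,0): no bracket -> illegal
(0,2): flips 1 -> legal
(0,3): flips 3 -> legal
(0,4): flips 1 -> legal
(0,5): flips 2 -> legal
(1,0): no bracket -> illegal
(1,5): flips 3 -> legal
(2,1): no bracket -> illegal
(2,2): flips 1 -> legal
(3,6): no bracket -> illegal
(4,2): flips 1 -> legal
(4,6): flips 1 -> legal
(4,7): no bracket -> illegal
(5,2): flips 1 -> legal
(5,4): flips 1 -> legal
(5,7): flips 1 -> legal
(6,2): flips 1 -> legal
(6,3): flips 2 -> legal
(6,4): no bracket -> illegal
(6,5): no bracket -> illegal
(6,6): no bracket -> illegal
(6,7): flips 2 -> legal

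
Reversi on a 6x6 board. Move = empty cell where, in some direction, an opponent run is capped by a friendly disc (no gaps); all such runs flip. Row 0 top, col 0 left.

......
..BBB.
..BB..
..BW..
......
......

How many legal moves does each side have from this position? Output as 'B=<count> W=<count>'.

Answer: B=3 W=3

Derivation:
-- B to move --
(2,4): no bracket -> illegal
(3,4): flips 1 -> legal
(4,2): no bracket -> illegal
(4,3): flips 1 -> legal
(4,4): flips 1 -> legal
B mobility = 3
-- W to move --
(0,1): no bracket -> illegal
(0,2): no bracket -> illegal
(0,3): flips 2 -> legal
(0,4): no bracket -> illegal
(0,5): no bracket -> illegal
(1,1): flips 1 -> legal
(1,5): no bracket -> illegal
(2,1): no bracket -> illegal
(2,4): no bracket -> illegal
(2,5): no bracket -> illegal
(3,1): flips 1 -> legal
(3,4): no bracket -> illegal
(4,1): no bracket -> illegal
(4,2): no bracket -> illegal
(4,3): no bracket -> illegal
W mobility = 3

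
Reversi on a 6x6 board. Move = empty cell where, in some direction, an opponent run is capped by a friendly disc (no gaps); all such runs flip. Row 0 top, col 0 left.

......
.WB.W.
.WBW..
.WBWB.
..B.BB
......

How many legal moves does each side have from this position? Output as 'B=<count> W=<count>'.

-- B to move --
(0,0): flips 1 -> legal
(0,1): no bracket -> illegal
(0,2): no bracket -> illegal
(0,3): no bracket -> illegal
(0,4): no bracket -> illegal
(0,5): flips 2 -> legal
(1,0): flips 2 -> legal
(1,3): no bracket -> illegal
(1,5): no bracket -> illegal
(2,0): flips 2 -> legal
(2,4): flips 2 -> legal
(2,5): no bracket -> illegal
(3,0): flips 2 -> legal
(4,0): flips 1 -> legal
(4,1): no bracket -> illegal
(4,3): no bracket -> illegal
B mobility = 7
-- W to move --
(0,1): flips 1 -> legal
(0,2): no bracket -> illegal
(0,3): flips 1 -> legal
(1,3): flips 2 -> legal
(2,4): no bracket -> illegal
(2,5): no bracket -> illegal
(3,5): flips 1 -> legal
(4,1): flips 1 -> legal
(4,3): flips 1 -> legal
(5,1): flips 1 -> legal
(5,2): no bracket -> illegal
(5,3): flips 1 -> legal
(5,4): no bracket -> illegal
(5,5): flips 1 -> legal
W mobility = 9

Answer: B=7 W=9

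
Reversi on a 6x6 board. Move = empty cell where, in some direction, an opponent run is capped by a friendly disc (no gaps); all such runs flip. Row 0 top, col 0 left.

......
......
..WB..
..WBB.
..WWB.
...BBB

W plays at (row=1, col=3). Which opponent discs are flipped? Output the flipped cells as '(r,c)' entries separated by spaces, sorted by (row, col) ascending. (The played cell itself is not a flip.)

Answer: (2,3) (3,3)

Derivation:
Dir NW: first cell '.' (not opp) -> no flip
Dir N: first cell '.' (not opp) -> no flip
Dir NE: first cell '.' (not opp) -> no flip
Dir W: first cell '.' (not opp) -> no flip
Dir E: first cell '.' (not opp) -> no flip
Dir SW: first cell 'W' (not opp) -> no flip
Dir S: opp run (2,3) (3,3) capped by W -> flip
Dir SE: first cell '.' (not opp) -> no flip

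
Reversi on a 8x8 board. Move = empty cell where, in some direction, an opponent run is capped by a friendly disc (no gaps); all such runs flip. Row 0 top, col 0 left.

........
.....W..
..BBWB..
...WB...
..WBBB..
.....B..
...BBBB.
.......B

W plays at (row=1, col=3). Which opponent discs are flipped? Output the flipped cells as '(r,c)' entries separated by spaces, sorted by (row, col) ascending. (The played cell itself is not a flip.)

Dir NW: first cell '.' (not opp) -> no flip
Dir N: first cell '.' (not opp) -> no flip
Dir NE: first cell '.' (not opp) -> no flip
Dir W: first cell '.' (not opp) -> no flip
Dir E: first cell '.' (not opp) -> no flip
Dir SW: opp run (2,2), next='.' -> no flip
Dir S: opp run (2,3) capped by W -> flip
Dir SE: first cell 'W' (not opp) -> no flip

Answer: (2,3)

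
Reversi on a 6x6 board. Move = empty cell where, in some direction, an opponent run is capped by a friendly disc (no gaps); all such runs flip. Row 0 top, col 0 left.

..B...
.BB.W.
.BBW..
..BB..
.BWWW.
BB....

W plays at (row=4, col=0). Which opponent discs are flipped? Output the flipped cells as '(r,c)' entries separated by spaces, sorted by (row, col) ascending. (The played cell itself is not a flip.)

Answer: (4,1)

Derivation:
Dir NW: edge -> no flip
Dir N: first cell '.' (not opp) -> no flip
Dir NE: first cell '.' (not opp) -> no flip
Dir W: edge -> no flip
Dir E: opp run (4,1) capped by W -> flip
Dir SW: edge -> no flip
Dir S: opp run (5,0), next=edge -> no flip
Dir SE: opp run (5,1), next=edge -> no flip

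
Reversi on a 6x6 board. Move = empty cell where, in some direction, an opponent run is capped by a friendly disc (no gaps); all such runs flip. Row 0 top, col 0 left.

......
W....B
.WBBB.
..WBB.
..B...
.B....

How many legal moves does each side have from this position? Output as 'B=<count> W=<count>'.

Answer: B=3 W=5

Derivation:
-- B to move --
(0,0): no bracket -> illegal
(0,1): no bracket -> illegal
(1,1): no bracket -> illegal
(1,2): no bracket -> illegal
(2,0): flips 1 -> legal
(3,0): no bracket -> illegal
(3,1): flips 1 -> legal
(4,1): flips 1 -> legal
(4,3): no bracket -> illegal
B mobility = 3
-- W to move --
(0,4): no bracket -> illegal
(0,5): no bracket -> illegal
(1,1): no bracket -> illegal
(1,2): flips 1 -> legal
(1,3): no bracket -> illegal
(1,4): flips 1 -> legal
(2,5): flips 3 -> legal
(3,1): no bracket -> illegal
(3,5): flips 2 -> legal
(4,0): no bracket -> illegal
(4,1): no bracket -> illegal
(4,3): no bracket -> illegal
(4,4): no bracket -> illegal
(4,5): no bracket -> illegal
(5,0): no bracket -> illegal
(5,2): flips 1 -> legal
(5,3): no bracket -> illegal
W mobility = 5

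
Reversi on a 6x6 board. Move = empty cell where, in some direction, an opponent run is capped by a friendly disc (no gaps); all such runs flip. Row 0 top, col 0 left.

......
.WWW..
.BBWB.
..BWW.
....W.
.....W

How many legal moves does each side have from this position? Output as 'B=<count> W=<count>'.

Answer: B=9 W=9

Derivation:
-- B to move --
(0,0): flips 1 -> legal
(0,1): flips 1 -> legal
(0,2): flips 2 -> legal
(0,3): flips 1 -> legal
(0,4): flips 1 -> legal
(1,0): no bracket -> illegal
(1,4): flips 1 -> legal
(2,0): no bracket -> illegal
(2,5): no bracket -> illegal
(3,5): flips 2 -> legal
(4,2): flips 1 -> legal
(4,3): no bracket -> illegal
(4,5): no bracket -> illegal
(5,3): no bracket -> illegal
(5,4): flips 2 -> legal
B mobility = 9
-- W to move --
(1,0): no bracket -> illegal
(1,4): flips 1 -> legal
(1,5): flips 1 -> legal
(2,0): flips 2 -> legal
(2,5): flips 1 -> legal
(3,0): flips 1 -> legal
(3,1): flips 3 -> legal
(3,5): flips 1 -> legal
(4,1): flips 1 -> legal
(4,2): flips 2 -> legal
(4,3): no bracket -> illegal
W mobility = 9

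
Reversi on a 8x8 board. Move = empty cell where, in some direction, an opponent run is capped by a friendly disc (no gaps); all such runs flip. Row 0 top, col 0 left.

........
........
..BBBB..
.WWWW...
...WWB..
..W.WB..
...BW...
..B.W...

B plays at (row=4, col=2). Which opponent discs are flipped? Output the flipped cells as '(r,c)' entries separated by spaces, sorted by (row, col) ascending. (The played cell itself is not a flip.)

Dir NW: opp run (3,1), next='.' -> no flip
Dir N: opp run (3,2) capped by B -> flip
Dir NE: opp run (3,3) capped by B -> flip
Dir W: first cell '.' (not opp) -> no flip
Dir E: opp run (4,3) (4,4) capped by B -> flip
Dir SW: first cell '.' (not opp) -> no flip
Dir S: opp run (5,2), next='.' -> no flip
Dir SE: first cell '.' (not opp) -> no flip

Answer: (3,2) (3,3) (4,3) (4,4)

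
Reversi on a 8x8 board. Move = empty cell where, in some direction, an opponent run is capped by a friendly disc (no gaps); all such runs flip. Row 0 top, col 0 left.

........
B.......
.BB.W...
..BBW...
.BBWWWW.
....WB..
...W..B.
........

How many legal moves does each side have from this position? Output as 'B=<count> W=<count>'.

-- B to move --
(1,3): no bracket -> illegal
(1,4): no bracket -> illegal
(1,5): flips 1 -> legal
(2,3): no bracket -> illegal
(2,5): no bracket -> illegal
(3,5): flips 2 -> legal
(3,6): no bracket -> illegal
(3,7): flips 1 -> legal
(4,7): flips 4 -> legal
(5,2): no bracket -> illegal
(5,3): flips 2 -> legal
(5,6): no bracket -> illegal
(5,7): no bracket -> illegal
(6,2): no bracket -> illegal
(6,4): no bracket -> illegal
(6,5): flips 2 -> legal
(7,2): no bracket -> illegal
(7,3): no bracket -> illegal
(7,4): no bracket -> illegal
B mobility = 6
-- W to move --
(0,0): no bracket -> illegal
(0,1): no bracket -> illegal
(1,1): flips 2 -> legal
(1,2): no bracket -> illegal
(1,3): no bracket -> illegal
(2,0): no bracket -> illegal
(2,3): flips 1 -> legal
(3,0): no bracket -> illegal
(3,1): flips 2 -> legal
(4,0): flips 2 -> legal
(5,0): no bracket -> illegal
(5,1): flips 2 -> legal
(5,2): no bracket -> illegal
(5,3): no bracket -> illegal
(5,6): flips 1 -> legal
(5,7): no bracket -> illegal
(6,4): flips 1 -> legal
(6,5): flips 1 -> legal
(6,7): no bracket -> illegal
(7,5): no bracket -> illegal
(7,6): no bracket -> illegal
(7,7): flips 2 -> legal
W mobility = 9

Answer: B=6 W=9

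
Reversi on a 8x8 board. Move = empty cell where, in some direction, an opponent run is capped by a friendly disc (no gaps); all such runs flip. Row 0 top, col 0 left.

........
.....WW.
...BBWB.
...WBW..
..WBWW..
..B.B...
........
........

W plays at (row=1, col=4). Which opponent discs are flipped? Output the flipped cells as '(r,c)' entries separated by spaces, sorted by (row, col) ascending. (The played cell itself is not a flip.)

Dir NW: first cell '.' (not opp) -> no flip
Dir N: first cell '.' (not opp) -> no flip
Dir NE: first cell '.' (not opp) -> no flip
Dir W: first cell '.' (not opp) -> no flip
Dir E: first cell 'W' (not opp) -> no flip
Dir SW: opp run (2,3), next='.' -> no flip
Dir S: opp run (2,4) (3,4) capped by W -> flip
Dir SE: first cell 'W' (not opp) -> no flip

Answer: (2,4) (3,4)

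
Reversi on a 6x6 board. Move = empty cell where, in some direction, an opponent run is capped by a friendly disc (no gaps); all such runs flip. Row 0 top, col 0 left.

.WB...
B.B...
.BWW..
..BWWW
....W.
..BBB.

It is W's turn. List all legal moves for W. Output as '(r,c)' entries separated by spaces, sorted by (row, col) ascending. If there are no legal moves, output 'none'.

Answer: (0,3) (2,0) (3,1) (4,1) (4,2)

Derivation:
(0,0): no bracket -> illegal
(0,3): flips 1 -> legal
(1,1): no bracket -> illegal
(1,3): no bracket -> illegal
(2,0): flips 1 -> legal
(3,0): no bracket -> illegal
(3,1): flips 1 -> legal
(4,1): flips 1 -> legal
(4,2): flips 1 -> legal
(4,3): no bracket -> illegal
(4,5): no bracket -> illegal
(5,1): no bracket -> illegal
(5,5): no bracket -> illegal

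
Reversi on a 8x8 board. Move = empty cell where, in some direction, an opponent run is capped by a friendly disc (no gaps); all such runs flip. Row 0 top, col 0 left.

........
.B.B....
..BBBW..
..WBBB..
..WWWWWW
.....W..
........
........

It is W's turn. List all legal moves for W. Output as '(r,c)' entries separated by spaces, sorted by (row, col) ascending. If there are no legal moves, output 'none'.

(0,0): flips 3 -> legal
(0,1): no bracket -> illegal
(0,2): flips 3 -> legal
(0,3): flips 3 -> legal
(0,4): no bracket -> illegal
(1,0): no bracket -> illegal
(1,2): flips 3 -> legal
(1,4): flips 3 -> legal
(1,5): flips 2 -> legal
(2,0): no bracket -> illegal
(2,1): flips 3 -> legal
(2,6): flips 1 -> legal
(3,1): no bracket -> illegal
(3,6): flips 3 -> legal

Answer: (0,0) (0,2) (0,3) (1,2) (1,4) (1,5) (2,1) (2,6) (3,6)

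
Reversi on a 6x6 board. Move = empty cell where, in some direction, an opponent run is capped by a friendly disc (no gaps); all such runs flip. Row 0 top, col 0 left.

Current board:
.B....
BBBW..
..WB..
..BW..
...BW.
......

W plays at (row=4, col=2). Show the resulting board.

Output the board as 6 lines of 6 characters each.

Place W at (4,2); scan 8 dirs for brackets.
Dir NW: first cell '.' (not opp) -> no flip
Dir N: opp run (3,2) capped by W -> flip
Dir NE: first cell 'W' (not opp) -> no flip
Dir W: first cell '.' (not opp) -> no flip
Dir E: opp run (4,3) capped by W -> flip
Dir SW: first cell '.' (not opp) -> no flip
Dir S: first cell '.' (not opp) -> no flip
Dir SE: first cell '.' (not opp) -> no flip
All flips: (3,2) (4,3)

Answer: .B....
BBBW..
..WB..
..WW..
..WWW.
......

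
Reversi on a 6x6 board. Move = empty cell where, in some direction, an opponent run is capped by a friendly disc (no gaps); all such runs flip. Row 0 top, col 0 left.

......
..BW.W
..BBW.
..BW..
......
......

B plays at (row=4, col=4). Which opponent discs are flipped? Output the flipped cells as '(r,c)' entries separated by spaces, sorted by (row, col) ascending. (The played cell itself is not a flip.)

Dir NW: opp run (3,3) capped by B -> flip
Dir N: first cell '.' (not opp) -> no flip
Dir NE: first cell '.' (not opp) -> no flip
Dir W: first cell '.' (not opp) -> no flip
Dir E: first cell '.' (not opp) -> no flip
Dir SW: first cell '.' (not opp) -> no flip
Dir S: first cell '.' (not opp) -> no flip
Dir SE: first cell '.' (not opp) -> no flip

Answer: (3,3)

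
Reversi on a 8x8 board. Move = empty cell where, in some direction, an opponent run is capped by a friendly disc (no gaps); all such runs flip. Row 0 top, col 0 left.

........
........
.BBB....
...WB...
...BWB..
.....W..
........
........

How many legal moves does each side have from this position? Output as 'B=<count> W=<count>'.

-- B to move --
(2,4): no bracket -> illegal
(3,2): flips 1 -> legal
(3,5): no bracket -> illegal
(4,2): no bracket -> illegal
(4,6): no bracket -> illegal
(5,3): no bracket -> illegal
(5,4): flips 1 -> legal
(5,6): no bracket -> illegal
(6,4): no bracket -> illegal
(6,5): flips 1 -> legal
(6,6): flips 3 -> legal
B mobility = 4
-- W to move --
(1,0): no bracket -> illegal
(1,1): flips 1 -> legal
(1,2): no bracket -> illegal
(1,3): flips 1 -> legal
(1,4): no bracket -> illegal
(2,0): no bracket -> illegal
(2,4): flips 1 -> legal
(2,5): no bracket -> illegal
(3,0): no bracket -> illegal
(3,1): no bracket -> illegal
(3,2): no bracket -> illegal
(3,5): flips 2 -> legal
(3,6): no bracket -> illegal
(4,2): flips 1 -> legal
(4,6): flips 1 -> legal
(5,2): no bracket -> illegal
(5,3): flips 1 -> legal
(5,4): no bracket -> illegal
(5,6): no bracket -> illegal
W mobility = 7

Answer: B=4 W=7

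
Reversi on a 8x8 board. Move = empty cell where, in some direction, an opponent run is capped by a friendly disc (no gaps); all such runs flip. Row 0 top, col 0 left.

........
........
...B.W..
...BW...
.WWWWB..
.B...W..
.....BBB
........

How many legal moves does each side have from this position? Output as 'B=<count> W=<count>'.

-- B to move --
(1,4): no bracket -> illegal
(1,5): no bracket -> illegal
(1,6): no bracket -> illegal
(2,4): no bracket -> illegal
(2,6): no bracket -> illegal
(3,0): no bracket -> illegal
(3,1): flips 1 -> legal
(3,2): no bracket -> illegal
(3,5): flips 1 -> legal
(3,6): no bracket -> illegal
(4,0): flips 4 -> legal
(4,6): no bracket -> illegal
(5,0): no bracket -> illegal
(5,2): no bracket -> illegal
(5,3): flips 1 -> legal
(5,4): no bracket -> illegal
(5,6): no bracket -> illegal
(6,4): no bracket -> illegal
B mobility = 4
-- W to move --
(1,2): flips 1 -> legal
(1,3): flips 2 -> legal
(1,4): no bracket -> illegal
(2,2): flips 1 -> legal
(2,4): flips 1 -> legal
(3,2): flips 1 -> legal
(3,5): flips 1 -> legal
(3,6): no bracket -> illegal
(4,0): no bracket -> illegal
(4,6): flips 1 -> legal
(5,0): no bracket -> illegal
(5,2): no bracket -> illegal
(5,4): no bracket -> illegal
(5,6): flips 1 -> legal
(5,7): no bracket -> illegal
(6,0): flips 1 -> legal
(6,1): flips 1 -> legal
(6,2): no bracket -> illegal
(6,4): no bracket -> illegal
(7,4): no bracket -> illegal
(7,5): flips 1 -> legal
(7,6): no bracket -> illegal
(7,7): flips 1 -> legal
W mobility = 12

Answer: B=4 W=12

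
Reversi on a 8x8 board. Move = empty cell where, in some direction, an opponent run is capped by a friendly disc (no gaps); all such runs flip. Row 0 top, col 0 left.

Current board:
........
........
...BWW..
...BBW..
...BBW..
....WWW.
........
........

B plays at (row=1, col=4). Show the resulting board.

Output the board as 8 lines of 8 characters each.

Place B at (1,4); scan 8 dirs for brackets.
Dir NW: first cell '.' (not opp) -> no flip
Dir N: first cell '.' (not opp) -> no flip
Dir NE: first cell '.' (not opp) -> no flip
Dir W: first cell '.' (not opp) -> no flip
Dir E: first cell '.' (not opp) -> no flip
Dir SW: first cell 'B' (not opp) -> no flip
Dir S: opp run (2,4) capped by B -> flip
Dir SE: opp run (2,5), next='.' -> no flip
All flips: (2,4)

Answer: ........
....B...
...BBW..
...BBW..
...BBW..
....WWW.
........
........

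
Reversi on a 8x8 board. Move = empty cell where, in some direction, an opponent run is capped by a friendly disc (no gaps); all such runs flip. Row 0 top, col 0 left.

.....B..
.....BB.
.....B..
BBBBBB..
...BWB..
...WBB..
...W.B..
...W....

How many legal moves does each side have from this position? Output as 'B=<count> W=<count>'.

Answer: B=3 W=10

Derivation:
-- B to move --
(4,2): no bracket -> illegal
(5,2): flips 1 -> legal
(6,2): flips 2 -> legal
(6,4): no bracket -> illegal
(7,2): flips 1 -> legal
(7,4): no bracket -> illegal
B mobility = 3
-- W to move --
(0,4): no bracket -> illegal
(0,6): no bracket -> illegal
(0,7): no bracket -> illegal
(1,4): no bracket -> illegal
(1,7): no bracket -> illegal
(2,0): no bracket -> illegal
(2,1): no bracket -> illegal
(2,2): flips 1 -> legal
(2,3): flips 2 -> legal
(2,4): flips 1 -> legal
(2,6): flips 1 -> legal
(2,7): no bracket -> illegal
(3,6): flips 2 -> legal
(4,0): no bracket -> illegal
(4,1): no bracket -> illegal
(4,2): flips 1 -> legal
(4,6): flips 1 -> legal
(5,2): no bracket -> illegal
(5,6): flips 2 -> legal
(6,4): flips 1 -> legal
(6,6): flips 1 -> legal
(7,4): no bracket -> illegal
(7,5): no bracket -> illegal
(7,6): no bracket -> illegal
W mobility = 10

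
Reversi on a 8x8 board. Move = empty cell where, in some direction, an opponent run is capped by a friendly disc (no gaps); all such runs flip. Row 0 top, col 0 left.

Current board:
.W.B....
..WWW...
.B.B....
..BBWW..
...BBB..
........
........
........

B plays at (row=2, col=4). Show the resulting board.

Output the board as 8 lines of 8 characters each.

Answer: .W.B....
..WWW...
.B.BB...
..BBBW..
...BBB..
........
........
........

Derivation:
Place B at (2,4); scan 8 dirs for brackets.
Dir NW: opp run (1,3), next='.' -> no flip
Dir N: opp run (1,4), next='.' -> no flip
Dir NE: first cell '.' (not opp) -> no flip
Dir W: first cell 'B' (not opp) -> no flip
Dir E: first cell '.' (not opp) -> no flip
Dir SW: first cell 'B' (not opp) -> no flip
Dir S: opp run (3,4) capped by B -> flip
Dir SE: opp run (3,5), next='.' -> no flip
All flips: (3,4)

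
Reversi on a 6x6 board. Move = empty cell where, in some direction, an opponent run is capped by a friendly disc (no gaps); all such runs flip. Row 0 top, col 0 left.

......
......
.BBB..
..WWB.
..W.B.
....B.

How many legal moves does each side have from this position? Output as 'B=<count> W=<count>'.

-- B to move --
(2,4): no bracket -> illegal
(3,1): flips 2 -> legal
(4,1): flips 1 -> legal
(4,3): flips 2 -> legal
(5,1): no bracket -> illegal
(5,2): flips 2 -> legal
(5,3): no bracket -> illegal
B mobility = 4
-- W to move --
(1,0): flips 1 -> legal
(1,1): flips 1 -> legal
(1,2): flips 1 -> legal
(1,3): flips 1 -> legal
(1,4): flips 1 -> legal
(2,0): no bracket -> illegal
(2,4): no bracket -> illegal
(2,5): no bracket -> illegal
(3,0): no bracket -> illegal
(3,1): no bracket -> illegal
(3,5): flips 1 -> legal
(4,3): no bracket -> illegal
(4,5): no bracket -> illegal
(5,3): no bracket -> illegal
(5,5): flips 1 -> legal
W mobility = 7

Answer: B=4 W=7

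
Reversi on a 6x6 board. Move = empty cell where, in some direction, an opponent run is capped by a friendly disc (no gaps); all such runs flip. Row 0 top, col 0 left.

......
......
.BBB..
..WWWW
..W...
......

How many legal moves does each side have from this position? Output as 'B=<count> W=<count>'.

Answer: B=5 W=5

Derivation:
-- B to move --
(2,4): no bracket -> illegal
(2,5): no bracket -> illegal
(3,1): no bracket -> illegal
(4,1): flips 1 -> legal
(4,3): flips 2 -> legal
(4,4): flips 1 -> legal
(4,5): flips 1 -> legal
(5,1): no bracket -> illegal
(5,2): flips 2 -> legal
(5,3): no bracket -> illegal
B mobility = 5
-- W to move --
(1,0): flips 1 -> legal
(1,1): flips 1 -> legal
(1,2): flips 2 -> legal
(1,3): flips 1 -> legal
(1,4): flips 1 -> legal
(2,0): no bracket -> illegal
(2,4): no bracket -> illegal
(3,0): no bracket -> illegal
(3,1): no bracket -> illegal
W mobility = 5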